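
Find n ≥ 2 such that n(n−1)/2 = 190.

n(n−1)/2 = 190 ⇒ n(n−1) = 380. Since 20·19 = 380, n = 20.

20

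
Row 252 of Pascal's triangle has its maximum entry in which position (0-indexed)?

126

C(252,k) is maximized at k = 252/2 = 126.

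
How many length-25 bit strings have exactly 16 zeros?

Choose the 16 positions: C(25,16) = 2042975.

2042975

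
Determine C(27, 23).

17550

C(27,23) = C(27,4) by symmetry.
C(27,4) = (27·26·25·24) / 4! = 421200 / 24 = 17550.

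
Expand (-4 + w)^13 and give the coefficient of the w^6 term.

The general term is C(13,j)·(-4)^j·(w)^(13-j); the w^6 term has j = 7.
C(13,7) = 1716.
Coefficient = C(13,7) · (-4)^7 = 1716 · (-16384) = -28114944.

-28114944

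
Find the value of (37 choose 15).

9364199760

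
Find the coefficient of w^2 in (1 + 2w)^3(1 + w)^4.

Coefficient of w^2 = Σ_{j} C(3,j)·2^j·C(4,2-j)·1^(2-j) for j from 0 to 2.
= 6 + 24 + 12 = 42.

42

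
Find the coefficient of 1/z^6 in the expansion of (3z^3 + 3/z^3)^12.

General term: C(12,j)·(3z^3)^j·(3/z^3)^(12-j), with z-exponent 3j − 3(12−j) = 6j − 36.
Set 6j − 36 = -6: j = 5.
C(12,5) = 792; 3^5 = 243; 3^7 = 2187.
Coefficient = 792 · 243 · 2187 = 420901272.

420901272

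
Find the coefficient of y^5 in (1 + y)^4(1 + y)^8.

(1 + y)^4(1 + y)^8 = (1 + y)^12, so the coefficient of y^5 is C(12,5)·1^5 = 792·1 = 792.

792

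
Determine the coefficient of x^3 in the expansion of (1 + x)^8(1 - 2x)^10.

Coefficient of x^3 = Σ_{j} C(8,j)·1^j·C(10,3-j)·(-2)^(3-j) for j from 0 to 3.
= (-960) + 1440 + (-560) + 56 = -24.

-24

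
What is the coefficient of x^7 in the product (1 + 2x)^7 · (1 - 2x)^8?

4480

Coefficient of x^7 = Σ_{j} C(7,j)·2^j·C(8,7-j)·(-2)^(7-j) for j from 0 to 7.
= (-1024) + 25088 + (-150528) + 313600 + (-250880) + 75264 + (-7168) + 128 = 4480.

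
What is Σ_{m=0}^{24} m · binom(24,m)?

Differentiating (1+x)^24 and setting x=1: Σ m·C(24,m) = 24·2^23 = 201326592.

201326592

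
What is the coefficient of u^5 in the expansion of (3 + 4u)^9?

The general term is C(9,j)·(3)^j·(4u)^(9-j); the u^5 term has j = 4.
C(9,4) = 126.
Coefficient = C(9,4) · 3^4 · 4^5 = 126 · 81 · 1024 = 10450944.

10450944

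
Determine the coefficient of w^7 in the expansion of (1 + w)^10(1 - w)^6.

-20

Coefficient of w^7 = Σ_{j} C(10,j)·1^j·C(6,7-j)·(-1)^(7-j) for j from 1 to 7.
= 10 + (-270) + 1800 + (-4200) + 3780 + (-1260) + 120 = -20.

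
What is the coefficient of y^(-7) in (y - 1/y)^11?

General term: C(11,j)·(y)^j·(-1/y)^(11-j), with y-exponent 1j − 1(11−j) = 2j − 11.
Set 2j − 11 = -7: j = 2.
C(11,2) = 55; 1^2 = 1; (-1)^9 = -1.
Coefficient = 55 · 1 · (-1) = -55.

-55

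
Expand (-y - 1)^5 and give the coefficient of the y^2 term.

The general term is C(5,j)·(-y)^j·(-1)^(5-j); the y^2 term has j = 2.
C(5,2) = 10.
Coefficient = C(5,2) · (-1)^3 = 10 · (-1) = -10.

-10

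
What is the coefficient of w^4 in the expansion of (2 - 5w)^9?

2520000

The general term is C(9,j)·(2)^j·(-5w)^(9-j); the w^4 term has j = 5.
C(9,5) = 126.
Coefficient = C(9,5) · 2^5 · (-5)^4 = 126 · 32 · 625 = 2520000.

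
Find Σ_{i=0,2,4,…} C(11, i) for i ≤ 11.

Half of (1+1)^11 + (1−1)^11 gives the even-index sum: 2^10 = 1024.

1024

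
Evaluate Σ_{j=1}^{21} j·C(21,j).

Differentiating (1+x)^21 and setting x=1: Σ j·C(21,j) = 21·2^20 = 22020096.

22020096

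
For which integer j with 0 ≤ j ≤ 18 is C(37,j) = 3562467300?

13

C(37,j) increases on 0 ≤ j ≤ 18. C(37,12) = 1852482996 and C(37,13) = 3562467300, so j = 13.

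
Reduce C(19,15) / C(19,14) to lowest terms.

1/3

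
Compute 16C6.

8008

C(16,6) = (16·15·14·13·12·11) / 6! = 5765760 / 720 = 8008.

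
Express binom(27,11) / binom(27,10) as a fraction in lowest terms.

C(n,k+1)/C(n,k) = (n−k)/(k+1) = (27−10)/(10+1) = 17/11.

17/11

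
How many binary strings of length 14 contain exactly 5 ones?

2002

Choose the 5 positions: C(14,5) = 2002.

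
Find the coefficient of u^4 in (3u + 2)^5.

The general term is C(5,j)·(3u)^j·(2)^(5-j); the u^4 term has j = 4.
C(5,4) = 5.
Coefficient = C(5,4) · 3^4 · 2^1 = 5 · 81 · 2 = 810.

810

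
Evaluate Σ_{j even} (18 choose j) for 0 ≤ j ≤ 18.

131072

Even-j terms of row 18 sum to 2^17 = 131072.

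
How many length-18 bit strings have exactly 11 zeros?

31824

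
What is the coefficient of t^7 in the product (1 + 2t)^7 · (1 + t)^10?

185076

Coefficient of t^7 = Σ_{j} C(7,j)·2^j·C(10,7-j)·1^(7-j) for j from 0 to 7.
= 120 + 2940 + 21168 + 58800 + 67200 + 30240 + 4480 + 128 = 185076.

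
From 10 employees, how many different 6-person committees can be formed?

This is C(10,6) = 210.

210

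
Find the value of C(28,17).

C(28,17) = C(28,11) by symmetry.
C(28,11) = (28·27·26·25·24·23·22·21·20·19·18) / 11! = 857180548224000 / 39916800 = 21474180.

21474180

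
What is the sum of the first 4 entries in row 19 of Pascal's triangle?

1 + 19 + 171 + 969 = 1160.

1160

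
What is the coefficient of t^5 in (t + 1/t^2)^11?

General term: C(11,j)·(t)^j·(1/t^2)^(11-j), with t-exponent 1j − 2(11−j) = 3j − 22.
Set 3j − 22 = 5: j = 9.
C(11,9) = 55; 1^9 = 1; 1^2 = 1.
Coefficient = 55 · 1 · 1 = 55.

55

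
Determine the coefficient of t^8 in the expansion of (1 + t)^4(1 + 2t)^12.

Coefficient of t^8 = Σ_{j} C(4,j)·1^j·C(12,8-j)·2^(8-j) for j from 0 to 4.
= 126720 + 405504 + 354816 + 101376 + 7920 = 996336.

996336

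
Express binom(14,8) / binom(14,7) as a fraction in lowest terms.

7/8

C(n,k+1)/C(n,k) = (n−k)/(k+1) = (14−7)/(7+1) = 7/8.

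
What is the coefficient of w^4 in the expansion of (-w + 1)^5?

The general term is C(5,j)·(-w)^j·(1)^(5-j); the w^4 term has j = 4.
C(5,4) = 5.
Coefficient = C(5,4) = 5.

5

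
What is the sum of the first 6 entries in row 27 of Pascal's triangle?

1 + 27 + 351 + 2925 + 17550 + 80730 = 101584.

101584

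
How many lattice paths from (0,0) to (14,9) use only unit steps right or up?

Each path is a sequence of 23 steps with 14 rights: C(23,14) = 817190.

817190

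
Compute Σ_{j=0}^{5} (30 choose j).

174437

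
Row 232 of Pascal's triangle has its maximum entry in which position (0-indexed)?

116

C(232,j) is maximized at j = 232/2 = 116.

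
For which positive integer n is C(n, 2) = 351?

n(n−1)/2 = 351 ⇒ n(n−1) = 702. Since 27·26 = 702, n = 27.

27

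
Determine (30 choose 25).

C(30,25) = C(30,5) by symmetry.
C(30,5) = (30·29·28·27·26) / 5! = 17100720 / 120 = 142506.

142506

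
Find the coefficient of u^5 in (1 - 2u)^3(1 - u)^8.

-1372

Coefficient of u^5 = Σ_{j} C(3,j)·(-2)^j·C(8,5-j)·(-1)^(5-j) for j from 0 to 3.
= (-56) + (-420) + (-672) + (-224) = -1372.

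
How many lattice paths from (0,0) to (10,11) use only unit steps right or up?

352716

Each path is a sequence of 21 steps with 10 rights: C(21,10) = 352716.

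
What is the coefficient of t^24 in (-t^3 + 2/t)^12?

General term: C(12,j)·(-t^3)^j·(2/t)^(12-j), with t-exponent 3j − 1(12−j) = 4j − 12.
Set 4j − 12 = 24: j = 9.
C(12,9) = 220; (-1)^9 = -1; 2^3 = 8.
Coefficient = 220 · (-1) · 8 = -1760.

-1760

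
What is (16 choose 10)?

C(16,10) = C(16,6) by symmetry.
C(16,6) = (16·15·14·13·12·11) / 6! = 5765760 / 720 = 8008.

8008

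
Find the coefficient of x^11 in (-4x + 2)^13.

The general term is C(13,j)·(-4x)^j·(2)^(13-j); the x^11 term has j = 11.
C(13,11) = 78.
Coefficient = C(13,11) · (-4)^11 · 2^2 = 78 · (-4194304) · 4 = -1308622848.

-1308622848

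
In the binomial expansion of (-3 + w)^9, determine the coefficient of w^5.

The general term is C(9,j)·(-3)^j·(w)^(9-j); the w^5 term has j = 4.
C(9,4) = 126.
Coefficient = C(9,4) · (-3)^4 = 126 · 81 = 10206.

10206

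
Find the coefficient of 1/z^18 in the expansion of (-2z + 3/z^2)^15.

3868890480

General term: C(15,j)·(-2z)^j·(3/z^2)^(15-j), with z-exponent 1j − 2(15−j) = 3j − 30.
Set 3j − 30 = -18: j = 4.
C(15,4) = 1365; (-2)^4 = 16; 3^11 = 177147.
Coefficient = 1365 · 16 · 177147 = 3868890480.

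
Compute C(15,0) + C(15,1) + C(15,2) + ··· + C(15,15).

Setting x = 1 in (1+x)^15 gives Σ C(15,k) = 2^15 = 32768.

32768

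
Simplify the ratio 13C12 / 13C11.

C(n,k+1)/C(n,k) = (n−k)/(k+1) = (13−11)/(11+1) = 2/12 = 1/6.

1/6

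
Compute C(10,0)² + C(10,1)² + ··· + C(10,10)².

184756

By Vandermonde's identity, Σ C(10,k)² = C(20,10) = 184756.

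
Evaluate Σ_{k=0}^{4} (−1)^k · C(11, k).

The partial alternating sum Σ_{k=0}^{4} (−1)^k C(11,k) = (−1)^4 C(10,4) = 210.

210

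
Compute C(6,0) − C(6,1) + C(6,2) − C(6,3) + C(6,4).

The partial alternating sum Σ_{k=0}^{4} (−1)^k C(6,k) = (−1)^4 C(5,4) = 5.

5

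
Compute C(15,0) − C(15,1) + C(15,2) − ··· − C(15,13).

-14

The partial alternating sum Σ_{k=0}^{13} (−1)^k C(15,k) = (−1)^13 C(14,13) = -14.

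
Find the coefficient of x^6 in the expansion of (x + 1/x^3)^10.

10

General term: C(10,j)·(x)^j·(1/x^3)^(10-j), with x-exponent 1j − 3(10−j) = 4j − 30.
Set 4j − 30 = 6: j = 9.
C(10,9) = 10; 1^9 = 1; 1^1 = 1.
Coefficient = 10 · 1 · 1 = 10.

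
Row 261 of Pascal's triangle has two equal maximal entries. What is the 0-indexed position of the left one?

130

For odd n = 261, C(261,r) peaks at r = (n−1)/2 and (n+1)/2; the lower is 130.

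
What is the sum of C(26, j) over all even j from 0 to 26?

33554432

Even-j terms of row 26 sum to 2^25 = 33554432.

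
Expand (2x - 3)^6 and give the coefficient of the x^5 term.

-576

The general term is C(6,j)·(2x)^j·(-3)^(6-j); the x^5 term has j = 5.
C(6,5) = 6.
Coefficient = C(6,5) · 2^5 · (-3)^1 = 6 · 32 · (-3) = -576.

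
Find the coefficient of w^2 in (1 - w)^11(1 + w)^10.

Coefficient of w^2 = Σ_{j} C(11,j)·(-1)^j·C(10,2-j)·1^(2-j) for j from 0 to 2.
= 45 + (-110) + 55 = -10.

-10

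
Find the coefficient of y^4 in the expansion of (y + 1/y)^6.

6

General term: C(6,j)·(y)^j·(1/y)^(6-j), with y-exponent 1j − 1(6−j) = 2j − 6.
Set 2j − 6 = 4: j = 5.
C(6,5) = 6; 1^5 = 1; 1^1 = 1.
Coefficient = 6 · 1 · 1 = 6.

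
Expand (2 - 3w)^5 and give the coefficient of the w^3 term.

-1080

The general term is C(5,j)·(2)^j·(-3w)^(5-j); the w^3 term has j = 2.
C(5,2) = 10.
Coefficient = C(5,2) · 2^2 · (-3)^3 = 10 · 4 · (-27) = -1080.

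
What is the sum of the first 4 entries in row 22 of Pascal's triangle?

1 + 22 + 231 + 1540 = 1794.

1794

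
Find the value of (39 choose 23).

C(39,23) = C(39,16) by symmetry.
C(39,16) = (39·38·37·36·35·34·33·32·31·30·29·28·27·26·25·24) / 16! = 789024790105300869120000 / 20922789888000 = 37711260990.

37711260990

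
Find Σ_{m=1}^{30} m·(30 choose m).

16106127360

Differentiating (1+x)^30 and setting x=1: Σ m·C(30,m) = 30·2^29 = 16106127360.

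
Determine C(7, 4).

C(7,4) = C(7,3) by symmetry.
C(7,3) = (7·6·5) / 3! = 210 / 6 = 35.

35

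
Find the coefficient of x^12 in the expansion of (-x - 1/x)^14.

14

General term: C(14,j)·(-x)^j·(-1/x)^(14-j), with x-exponent 1j − 1(14−j) = 2j − 14.
Set 2j − 14 = 12: j = 13.
C(14,13) = 14; (-1)^13 = -1; (-1)^1 = -1.
Coefficient = 14 · (-1) · (-1) = 14.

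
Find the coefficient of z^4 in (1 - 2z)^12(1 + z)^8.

Coefficient of z^4 = Σ_{j} C(12,j)·(-2)^j·C(8,4-j)·1^(4-j) for j from 0 to 4.
= 70 + (-1344) + 7392 + (-14080) + 7920 = -42.

-42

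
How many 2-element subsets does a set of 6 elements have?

15

C(6,2) = (6·5) / 2! = 30 / 2 = 15.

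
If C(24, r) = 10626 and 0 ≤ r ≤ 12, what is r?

4

C(24,r) increases on 0 ≤ r ≤ 12. C(24,3) = 2024 and C(24,4) = 10626, so r = 4.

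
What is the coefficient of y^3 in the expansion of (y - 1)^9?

The general term is C(9,j)·(y)^j·(-1)^(9-j); the y^3 term has j = 3.
C(9,3) = 84.
Coefficient = C(9,3) = 84.

84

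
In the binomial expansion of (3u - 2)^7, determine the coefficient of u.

The general term is C(7,j)·(3u)^j·(-2)^(7-j); the u^1 term has j = 1.
C(7,1) = 7.
Coefficient = C(7,1) · 3^1 · (-2)^6 = 7 · 3 · 64 = 1344.

1344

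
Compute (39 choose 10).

C(39,10) = (39·38·37·36·35·34·33·32·31·30) / 10! = 2306992893004800 / 3628800 = 635745396.

635745396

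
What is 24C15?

C(24,15) = C(24,9) by symmetry.
C(24,9) = (24·23·22·21·20·19·18·17·16) / 9! = 474467051520 / 362880 = 1307504.

1307504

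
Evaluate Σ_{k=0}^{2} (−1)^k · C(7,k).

15

The partial alternating sum Σ_{k=0}^{2} (−1)^k C(7,k) = (−1)^2 C(6,2) = 15.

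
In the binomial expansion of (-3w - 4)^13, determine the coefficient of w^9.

The general term is C(13,j)·(-3w)^j·(-4)^(13-j); the w^9 term has j = 9.
C(13,9) = 715.
Coefficient = C(13,9) · (-3)^9 · (-4)^4 = 715 · (-19683) · 256 = -3602776320.

-3602776320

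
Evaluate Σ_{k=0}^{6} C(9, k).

1 + 9 + 36 + 84 + 126 + 126 + 84 = 466.

466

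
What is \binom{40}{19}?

131282408400

C(40,19) = (40·39·38·37·36·35·34·33·32·31·30·29·28·27·26·25·24·23·22) / 19! = 15969861751731289590988800000 / 121645100408832000 = 131282408400.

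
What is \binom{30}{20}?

30045015

C(30,20) = C(30,10) by symmetry.
C(30,10) = (30·29·28·27·26·25·24·23·22·21) / 10! = 109027350432000 / 3628800 = 30045015.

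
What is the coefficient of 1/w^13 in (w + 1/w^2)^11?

165

General term: C(11,j)·(w)^j·(1/w^2)^(11-j), with w-exponent 1j − 2(11−j) = 3j − 22.
Set 3j − 22 = -13: j = 3.
C(11,3) = 165; 1^3 = 1; 1^8 = 1.
Coefficient = 165 · 1 · 1 = 165.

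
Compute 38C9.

C(38,9) = (38·37·36·35·34·33·32·31·30) / 9! = 59153663923200 / 362880 = 163011640.

163011640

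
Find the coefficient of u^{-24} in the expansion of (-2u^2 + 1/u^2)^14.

-28

General term: C(14,j)·(-2u^2)^j·(1/u^2)^(14-j), with u-exponent 2j − 2(14−j) = 4j − 28.
Set 4j − 28 = -24: j = 1.
C(14,1) = 14; (-2)^1 = -2; 1^13 = 1.
Coefficient = 14 · (-2) · 1 = -28.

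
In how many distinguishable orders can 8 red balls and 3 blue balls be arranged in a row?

165

Choose positions for the red balls: C(11,8) = 165.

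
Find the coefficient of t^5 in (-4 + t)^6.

-24

The general term is C(6,j)·(-4)^j·(t)^(6-j); the t^5 term has j = 1.
C(6,1) = 6.
Coefficient = C(6,1) · (-4)^1 = 6 · (-4) = -24.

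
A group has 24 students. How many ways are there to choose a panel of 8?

735471

This is C(24,8) = 735471.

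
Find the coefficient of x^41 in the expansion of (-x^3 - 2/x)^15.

-30

General term: C(15,j)·(-x^3)^j·(-2/x)^(15-j), with x-exponent 3j − 1(15−j) = 4j − 15.
Set 4j − 15 = 41: j = 14.
C(15,14) = 15; (-1)^14 = 1; (-2)^1 = -2.
Coefficient = 15 · 1 · (-2) = -30.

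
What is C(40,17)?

88732378800

C(40,17) = (40·39·38·37·36·35·34·33·32·31·30·29·28·27·26·25·24) / 17! = 31560991604212034764800000 / 355687428096000 = 88732378800.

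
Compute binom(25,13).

C(25,13) = C(25,12) by symmetry.
C(25,12) = (25·24·23·22·21·20·19·18·17·16·15·14) / 12! = 2490952020480000 / 479001600 = 5200300.

5200300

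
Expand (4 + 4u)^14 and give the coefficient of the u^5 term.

The general term is C(14,j)·(4)^j·(4u)^(14-j); the u^5 term has j = 9.
C(14,9) = 2002.
Coefficient = C(14,9) · 4^9 · 4^5 = 2002 · 262144 · 1024 = 537407782912.

537407782912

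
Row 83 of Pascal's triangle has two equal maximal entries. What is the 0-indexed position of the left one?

For odd n = 83, C(83,r) peaks at r = (n−1)/2 and (n+1)/2; the smaller is 41.

41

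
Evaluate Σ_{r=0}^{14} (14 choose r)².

40116600

Σ C(14,r)² is the coefficient of x^14 in (1+x)^14(1+x)^14 = (1+x)^28, i.e. C(28,14) = 40116600.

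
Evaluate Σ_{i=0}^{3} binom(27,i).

3304

1 + 27 + 351 + 2925 = 3304.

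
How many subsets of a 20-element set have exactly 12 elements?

125970

Choose the 12 positions: C(20,12) = 125970.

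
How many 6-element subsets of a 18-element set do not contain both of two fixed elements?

16744

All 6-subsets: C(18,6) = 18564. Those containing both fixed elements: C(16,4) = 1820.
18564 − 1820 = 16744.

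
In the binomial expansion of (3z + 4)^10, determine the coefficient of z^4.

The general term is C(10,j)·(3z)^j·(4)^(10-j); the z^4 term has j = 4.
C(10,4) = 210.
Coefficient = C(10,4) · 3^4 · 4^6 = 210 · 81 · 4096 = 69672960.

69672960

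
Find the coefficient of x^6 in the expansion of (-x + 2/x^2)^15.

3640

General term: C(15,j)·(-x)^j·(2/x^2)^(15-j), with x-exponent 1j − 2(15−j) = 3j − 30.
Set 3j − 30 = 6: j = 12.
C(15,12) = 455; (-1)^12 = 1; 2^3 = 8.
Coefficient = 455 · 1 · 8 = 3640.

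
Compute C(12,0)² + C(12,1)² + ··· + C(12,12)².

2704156

Σ C(12,j)² is the coefficient of x^12 in (1+x)^12(1+x)^12 = (1+x)^24, i.e. C(24,12) = 2704156.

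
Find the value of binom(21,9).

293930

C(21,9) = (21·20·19·18·17·16·15·14·13) / 9! = 106661318400 / 362880 = 293930.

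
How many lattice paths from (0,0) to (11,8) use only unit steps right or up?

75582

Each path is a sequence of 19 steps with 11 rights: C(19,11) = 75582.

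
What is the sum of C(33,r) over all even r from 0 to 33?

4294967296

Even-r terms of row 33 sum to 2^32 = 4294967296.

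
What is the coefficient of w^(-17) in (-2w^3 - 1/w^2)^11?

-22

General term: C(11,j)·(-2w^3)^j·(-1/w^2)^(11-j), with w-exponent 3j − 2(11−j) = 5j − 22.
Set 5j − 22 = -17: j = 1.
C(11,1) = 11; (-2)^1 = -2; (-1)^10 = 1.
Coefficient = 11 · (-2) · 1 = -22.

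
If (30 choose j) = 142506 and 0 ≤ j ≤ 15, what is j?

5

C(30,j) increases on 0 ≤ j ≤ 15. C(30,4) = 27405 and C(30,5) = 142506, so j = 5.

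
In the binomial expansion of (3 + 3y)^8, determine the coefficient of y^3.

The general term is C(8,j)·(3)^j·(3y)^(8-j); the y^3 term has j = 5.
C(8,5) = 56.
Coefficient = C(8,5) · 3^5 · 3^3 = 56 · 243 · 27 = 367416.

367416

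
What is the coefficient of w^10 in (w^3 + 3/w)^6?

135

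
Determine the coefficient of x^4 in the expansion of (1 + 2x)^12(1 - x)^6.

Coefficient of x^4 = Σ_{j} C(12,j)·2^j·C(6,4-j)·(-1)^(4-j) for j from 0 to 4.
= 15 + (-480) + 3960 + (-10560) + 7920 = 855.

855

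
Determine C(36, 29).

8347680

C(36,29) = C(36,7) by symmetry.
C(36,7) = (36·35·34·33·32·31·30) / 7! = 42072307200 / 5040 = 8347680.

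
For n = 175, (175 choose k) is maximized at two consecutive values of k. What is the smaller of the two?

87

For odd n = 175, C(175,k) peaks at k = (n−1)/2 and (n+1)/2; the smaller is 87.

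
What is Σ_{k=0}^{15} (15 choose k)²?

155117520

Σ C(15,k)² is the coefficient of x^15 in (1+x)^15(1+x)^15 = (1+x)^30, i.e. C(30,15) = 155117520.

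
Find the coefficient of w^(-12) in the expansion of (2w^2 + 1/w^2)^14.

General term: C(14,j)·(2w^2)^j·(1/w^2)^(14-j), with w-exponent 2j − 2(14−j) = 4j − 28.
Set 4j − 28 = -12: j = 4.
C(14,4) = 1001; 2^4 = 16; 1^10 = 1.
Coefficient = 1001 · 16 · 1 = 16016.

16016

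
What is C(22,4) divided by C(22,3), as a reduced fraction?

19/4

C(n,k+1)/C(n,k) = (n−k)/(k+1) = (22−3)/(3+1) = 19/4.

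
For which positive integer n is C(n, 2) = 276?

n(n−1)/2 = 276 ⇒ n(n−1) = 552. Since 24·23 = 552, n = 24.

24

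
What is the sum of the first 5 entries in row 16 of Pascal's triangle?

1 + 16 + 120 + 560 + 1820 = 2517.

2517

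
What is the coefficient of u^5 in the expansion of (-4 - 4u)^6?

The general term is C(6,j)·(-4)^j·(-4u)^(6-j); the u^5 term has j = 1.
C(6,1) = 6.
Coefficient = C(6,1) · (-4)^1 · (-4)^5 = 6 · (-4) · (-1024) = 24576.

24576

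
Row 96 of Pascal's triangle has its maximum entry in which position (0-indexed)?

48

C(96,j) is maximized at j = 96/2 = 48.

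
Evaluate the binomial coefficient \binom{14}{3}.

C(14,3) = (14·13·12) / 3! = 2184 / 6 = 364.

364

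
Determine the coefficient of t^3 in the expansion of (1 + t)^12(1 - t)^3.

Coefficient of t^3 = Σ_{j} C(12,j)·1^j·C(3,3-j)·(-1)^(3-j) for j from 0 to 3.
= (-1) + 36 + (-198) + 220 = 57.

57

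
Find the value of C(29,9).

10015005

C(29,9) = (29·28·27·26·25·24·23·22·21) / 9! = 3634245014400 / 362880 = 10015005.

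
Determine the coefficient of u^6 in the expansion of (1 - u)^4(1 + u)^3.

Coefficient of u^6 = Σ_{j} C(4,j)·(-1)^j·C(3,6-j)·1^(6-j) for j from 3 to 4.
= (-4) + 3 = -1.

-1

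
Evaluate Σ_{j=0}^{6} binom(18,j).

1 + 18 + 153 + 816 + 3060 + 8568 + 18564 = 31180.

31180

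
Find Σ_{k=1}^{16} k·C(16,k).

524288

Differentiating (1+x)^16 and setting x=1: Σ k·C(16,k) = 16·2^15 = 524288.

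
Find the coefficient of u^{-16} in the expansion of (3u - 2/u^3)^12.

General term: C(12,j)·(3u)^j·(-2/u^3)^(12-j), with u-exponent 1j − 3(12−j) = 4j − 36.
Set 4j − 36 = -16: j = 5.
C(12,5) = 792; 3^5 = 243; (-2)^7 = -128.
Coefficient = 792 · 243 · (-128) = -24634368.

-24634368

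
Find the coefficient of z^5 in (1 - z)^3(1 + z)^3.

0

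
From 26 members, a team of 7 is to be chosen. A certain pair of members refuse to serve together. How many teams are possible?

615296

All 7-subsets: C(26,7) = 657800. Those containing both fixed elements: C(24,5) = 42504.
657800 − 42504 = 615296.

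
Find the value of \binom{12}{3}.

220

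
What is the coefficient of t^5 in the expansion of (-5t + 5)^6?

The general term is C(6,j)·(-5t)^j·(5)^(6-j); the t^5 term has j = 5.
C(6,5) = 6.
Coefficient = C(6,5) · (-5)^5 · 5^1 = 6 · (-3125) · 5 = -93750.

-93750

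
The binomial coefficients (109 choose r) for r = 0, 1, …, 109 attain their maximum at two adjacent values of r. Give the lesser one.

54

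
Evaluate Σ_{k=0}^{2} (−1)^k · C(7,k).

The partial alternating sum Σ_{k=0}^{2} (−1)^k C(7,k) = (−1)^2 C(6,2) = 15.

15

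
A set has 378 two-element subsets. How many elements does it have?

28

n(n−1)/2 = 378 ⇒ n(n−1) = 756. Since 28·27 = 756, n = 28.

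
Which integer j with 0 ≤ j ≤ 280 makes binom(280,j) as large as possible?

C(280,j) is maximized at j = 280/2 = 140.

140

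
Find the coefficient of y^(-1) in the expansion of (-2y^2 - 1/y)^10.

General term: C(10,j)·(-2y^2)^j·(-1/y)^(10-j), with y-exponent 2j − 1(10−j) = 3j − 10.
Set 3j − 10 = -1: j = 3.
C(10,3) = 120; (-2)^3 = -8; (-1)^7 = -1.
Coefficient = 120 · (-8) · (-1) = 960.

960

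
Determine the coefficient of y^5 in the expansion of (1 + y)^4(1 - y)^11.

Coefficient of y^5 = Σ_{j} C(4,j)·1^j·C(11,5-j)·(-1)^(5-j) for j from 0 to 4.
= (-462) + 1320 + (-990) + 220 + (-11) = 77.

77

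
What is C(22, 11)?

705432

C(22,11) = (22·21·20·19·18·17·16·15·14·13·12) / 11! = 28158588057600 / 39916800 = 705432.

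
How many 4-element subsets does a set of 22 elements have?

C(22,4) = (22·21·20·19) / 4! = 175560 / 24 = 7315.

7315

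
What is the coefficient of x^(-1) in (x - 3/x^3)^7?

189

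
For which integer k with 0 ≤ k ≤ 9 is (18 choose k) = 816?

3

C(18,k) increases on 0 ≤ k ≤ 9. C(18,2) = 153 and C(18,3) = 816, so k = 3.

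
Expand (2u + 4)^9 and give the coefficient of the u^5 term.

The general term is C(9,j)·(2u)^j·(4)^(9-j); the u^5 term has j = 5.
C(9,5) = 126.
Coefficient = C(9,5) · 2^5 · 4^4 = 126 · 32 · 256 = 1032192.

1032192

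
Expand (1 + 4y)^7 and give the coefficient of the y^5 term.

21504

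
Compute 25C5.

53130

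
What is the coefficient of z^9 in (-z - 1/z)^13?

-78

General term: C(13,j)·(-z)^j·(-1/z)^(13-j), with z-exponent 1j − 1(13−j) = 2j − 13.
Set 2j − 13 = 9: j = 11.
C(13,11) = 78; (-1)^11 = -1; (-1)^2 = 1.
Coefficient = 78 · (-1) · 1 = -78.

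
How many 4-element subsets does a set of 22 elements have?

7315

C(22,4) = (22·21·20·19) / 4! = 175560 / 24 = 7315.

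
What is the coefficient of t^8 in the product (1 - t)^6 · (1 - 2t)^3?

60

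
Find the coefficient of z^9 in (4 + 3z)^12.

277136640

The general term is C(12,j)·(4)^j·(3z)^(12-j); the z^9 term has j = 3.
C(12,3) = 220.
Coefficient = C(12,3) · 4^3 · 3^9 = 220 · 64 · 19683 = 277136640.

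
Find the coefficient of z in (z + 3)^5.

405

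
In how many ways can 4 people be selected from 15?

This is C(15,4) = 1365.

1365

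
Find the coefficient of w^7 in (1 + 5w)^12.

61875000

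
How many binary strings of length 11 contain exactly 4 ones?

Choose the 4 positions: C(11,4) = 330.

330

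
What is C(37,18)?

C(37,18) = (37·36·35·34·33·32·31·30·29·28·27·26·25·24·23·22·21·20) / 18! = 113146793787569865523200000 / 6402373705728000 = 17672631900.

17672631900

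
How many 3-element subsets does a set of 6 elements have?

C(6,3) = (6·5·4) / 3! = 120 / 6 = 20.

20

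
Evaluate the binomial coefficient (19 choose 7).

50388

C(19,7) = (19·18·17·16·15·14·13) / 7! = 253955520 / 5040 = 50388.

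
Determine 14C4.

1001

C(14,4) = (14·13·12·11) / 4! = 24024 / 24 = 1001.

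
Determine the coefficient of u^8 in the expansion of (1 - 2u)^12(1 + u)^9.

Coefficient of u^8 = Σ_{j} C(12,j)·(-2)^j·C(9,8-j)·1^(8-j) for j from 0 to 8.
= 9 + (-864) + 22176 + (-221760) + 997920 + (-2128896) + 2128896 + (-912384) + 126720 = 11817.

11817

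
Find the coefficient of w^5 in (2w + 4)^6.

768

The general term is C(6,j)·(2w)^j·(4)^(6-j); the w^5 term has j = 5.
C(6,5) = 6.
Coefficient = C(6,5) · 2^5 · 4^1 = 6 · 32 · 4 = 768.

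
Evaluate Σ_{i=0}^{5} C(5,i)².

By Vandermonde's identity, Σ C(5,i)² = C(10,5) = 252.

252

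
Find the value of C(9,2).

C(9,2) = (9·8) / 2! = 72 / 2 = 36.

36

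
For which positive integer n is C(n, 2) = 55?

11

n(n−1)/2 = 55 ⇒ n(n−1) = 110. Since 11·10 = 110, n = 11.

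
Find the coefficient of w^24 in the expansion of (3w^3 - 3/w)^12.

General term: C(12,j)·(3w^3)^j·(-3/w)^(12-j), with w-exponent 3j − 1(12−j) = 4j − 12.
Set 4j − 12 = 24: j = 9.
C(12,9) = 220; 3^9 = 19683; (-3)^3 = -27.
Coefficient = 220 · 19683 · (-27) = -116917020.

-116917020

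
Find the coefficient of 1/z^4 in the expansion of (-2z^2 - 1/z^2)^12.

General term: C(12,j)·(-2z^2)^j·(-1/z^2)^(12-j), with z-exponent 2j − 2(12−j) = 4j − 24.
Set 4j − 24 = -4: j = 5.
C(12,5) = 792; (-2)^5 = -32; (-1)^7 = -1.
Coefficient = 792 · (-32) · (-1) = 25344.

25344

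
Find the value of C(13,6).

C(13,6) = (13·12·11·10·9·8) / 6! = 1235520 / 720 = 1716.

1716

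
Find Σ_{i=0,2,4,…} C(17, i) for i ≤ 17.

Even-i terms of row 17 sum to 2^16 = 65536.

65536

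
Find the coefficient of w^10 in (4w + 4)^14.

The general term is C(14,j)·(4w)^j·(4)^(14-j); the w^10 term has j = 10.
C(14,10) = 1001.
Coefficient = C(14,10) · 4^10 · 4^4 = 1001 · 1048576 · 256 = 268703891456.

268703891456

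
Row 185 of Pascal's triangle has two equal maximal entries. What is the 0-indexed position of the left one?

For odd n = 185, C(185,m) peaks at m = (n−1)/2 and (n+1)/2; the lesser is 92.

92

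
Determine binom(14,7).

C(14,7) = (14·13·12·11·10·9·8) / 7! = 17297280 / 5040 = 3432.

3432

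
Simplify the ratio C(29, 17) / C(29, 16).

C(n,k+1)/C(n,k) = (n−k)/(k+1) = (29−16)/(16+1) = 13/17.

13/17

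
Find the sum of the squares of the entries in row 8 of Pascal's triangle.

12870

Σ C(8,r)² is the coefficient of x^8 in (1+x)^8(1+x)^8 = (1+x)^16, i.e. C(16,8) = 12870.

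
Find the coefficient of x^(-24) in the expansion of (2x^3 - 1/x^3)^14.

-2912

General term: C(14,j)·(2x^3)^j·(-1/x^3)^(14-j), with x-exponent 3j − 3(14−j) = 6j − 42.
Set 6j − 42 = -24: j = 3.
C(14,3) = 364; 2^3 = 8; (-1)^11 = -1.
Coefficient = 364 · 8 · (-1) = -2912.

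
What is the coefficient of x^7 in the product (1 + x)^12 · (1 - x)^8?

-112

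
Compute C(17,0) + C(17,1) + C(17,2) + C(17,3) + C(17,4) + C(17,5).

1 + 17 + 136 + 680 + 2380 + 6188 = 9402.

9402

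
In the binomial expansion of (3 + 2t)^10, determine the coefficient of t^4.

2449440

The general term is C(10,j)·(3)^j·(2t)^(10-j); the t^4 term has j = 6.
C(10,6) = 210.
Coefficient = C(10,6) · 3^6 · 2^4 = 210 · 729 · 16 = 2449440.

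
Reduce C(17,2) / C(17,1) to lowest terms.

C(n,k+1)/C(n,k) = (n−k)/(k+1) = (17−1)/(1+1) = 16/2 = 8.

8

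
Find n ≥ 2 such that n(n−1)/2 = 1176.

n(n−1)/2 = 1176 ⇒ n(n−1) = 2352. Since 49·48 = 2352, n = 49.

49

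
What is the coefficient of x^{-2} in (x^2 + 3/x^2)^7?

General term: C(7,j)·(x^2)^j·(3/x^2)^(7-j), with x-exponent 2j − 2(7−j) = 4j − 14.
Set 4j − 14 = -2: j = 3.
C(7,3) = 35; 1^3 = 1; 3^4 = 81.
Coefficient = 35 · 1 · 81 = 2835.

2835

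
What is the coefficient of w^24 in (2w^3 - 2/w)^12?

General term: C(12,j)·(2w^3)^j·(-2/w)^(12-j), with w-exponent 3j − 1(12−j) = 4j − 12.
Set 4j − 12 = 24: j = 9.
C(12,9) = 220; 2^9 = 512; (-2)^3 = -8.
Coefficient = 220 · 512 · (-8) = -901120.

-901120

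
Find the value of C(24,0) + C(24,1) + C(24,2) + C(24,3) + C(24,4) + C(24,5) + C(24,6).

190051

1 + 24 + 276 + 2024 + 10626 + 42504 + 134596 = 190051.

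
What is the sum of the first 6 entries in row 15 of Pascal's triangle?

1 + 15 + 105 + 455 + 1365 + 3003 = 4944.

4944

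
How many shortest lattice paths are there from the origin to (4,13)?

2380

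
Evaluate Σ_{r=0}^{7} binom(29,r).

1 + 29 + 406 + 3654 + 23751 + 118755 + 475020 + 1560780 = 2182396.

2182396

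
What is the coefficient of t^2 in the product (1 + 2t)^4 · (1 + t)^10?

149

Coefficient of t^2 = Σ_{j} C(4,j)·2^j·C(10,2-j)·1^(2-j) for j from 0 to 2.
= 45 + 80 + 24 = 149.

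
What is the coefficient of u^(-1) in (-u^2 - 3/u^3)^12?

192456

General term: C(12,j)·(-u^2)^j·(-3/u^3)^(12-j), with u-exponent 2j − 3(12−j) = 5j − 36.
Set 5j − 36 = -1: j = 7.
C(12,7) = 792; (-1)^7 = -1; (-3)^5 = -243.
Coefficient = 792 · (-1) · (-243) = 192456.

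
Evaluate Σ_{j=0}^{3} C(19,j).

1 + 19 + 171 + 969 = 1160.

1160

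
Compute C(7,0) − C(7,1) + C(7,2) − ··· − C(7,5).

-6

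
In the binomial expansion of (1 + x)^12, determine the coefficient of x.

12

The general term is C(12,j)·(1)^j·(x)^(12-j); the x^1 term has j = 11.
C(12,11) = 12.
Coefficient = C(12,11) = 12.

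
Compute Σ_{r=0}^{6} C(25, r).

1 + 25 + 300 + 2300 + 12650 + 53130 + 177100 = 245506.

245506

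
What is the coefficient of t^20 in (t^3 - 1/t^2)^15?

-3003

General term: C(15,j)·(t^3)^j·(-1/t^2)^(15-j), with t-exponent 3j − 2(15−j) = 5j − 30.
Set 5j − 30 = 20: j = 10.
C(15,10) = 3003; 1^10 = 1; (-1)^5 = -1.
Coefficient = 3003 · 1 · (-1) = -3003.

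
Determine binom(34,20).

1391975640

C(34,20) = C(34,14) by symmetry.
C(34,14) = (34·33·32·31·30·29·28·27·26·25·24·23·22·21) / 14! = 121350057687226368000 / 87178291200 = 1391975640.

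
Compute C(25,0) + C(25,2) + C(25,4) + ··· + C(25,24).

16777216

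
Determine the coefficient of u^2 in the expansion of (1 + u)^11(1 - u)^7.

Coefficient of u^2 = Σ_{j} C(11,j)·1^j·C(7,2-j)·(-1)^(2-j) for j from 0 to 2.
= 21 + (-77) + 55 = -1.

-1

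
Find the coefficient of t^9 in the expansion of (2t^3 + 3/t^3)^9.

145152

General term: C(9,j)·(2t^3)^j·(3/t^3)^(9-j), with t-exponent 3j − 3(9−j) = 6j − 27.
Set 6j − 27 = 9: j = 6.
C(9,6) = 84; 2^6 = 64; 3^3 = 27.
Coefficient = 84 · 64 · 27 = 145152.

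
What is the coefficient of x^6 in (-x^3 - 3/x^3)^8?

1512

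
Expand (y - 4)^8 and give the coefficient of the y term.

The general term is C(8,j)·(y)^j·(-4)^(8-j); the y^1 term has j = 1.
C(8,1) = 8.
Coefficient = C(8,1) · (-4)^7 = 8 · (-16384) = -131072.

-131072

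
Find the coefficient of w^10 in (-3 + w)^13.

-7722

The general term is C(13,j)·(-3)^j·(w)^(13-j); the w^10 term has j = 3.
C(13,3) = 286.
Coefficient = C(13,3) · (-3)^3 = 286 · (-27) = -7722.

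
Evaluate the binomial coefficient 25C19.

177100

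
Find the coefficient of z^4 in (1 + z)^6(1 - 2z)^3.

Coefficient of z^4 = Σ_{j} C(6,j)·1^j·C(3,4-j)·(-2)^(4-j) for j from 1 to 4.
= (-48) + 180 + (-120) + 15 = 27.

27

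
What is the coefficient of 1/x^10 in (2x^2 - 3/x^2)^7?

10206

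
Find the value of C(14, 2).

91

C(14,2) = (14·13) / 2! = 182 / 2 = 91.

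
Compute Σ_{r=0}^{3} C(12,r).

299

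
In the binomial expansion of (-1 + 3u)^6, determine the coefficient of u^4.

The general term is C(6,j)·(-1)^j·(3u)^(6-j); the u^4 term has j = 2.
C(6,2) = 15.
Coefficient = C(6,2) · 3^4 = 15 · 81 = 1215.

1215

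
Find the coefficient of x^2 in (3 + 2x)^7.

20412

The general term is C(7,j)·(3)^j·(2x)^(7-j); the x^2 term has j = 5.
C(7,5) = 21.
Coefficient = C(7,5) · 3^5 · 2^2 = 21 · 243 · 4 = 20412.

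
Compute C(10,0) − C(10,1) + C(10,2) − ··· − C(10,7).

The partial alternating sum Σ_{k=0}^{7} (−1)^k C(10,k) = (−1)^7 C(9,7) = -36.

-36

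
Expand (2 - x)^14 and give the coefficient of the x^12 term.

364

The general term is C(14,j)·(2)^j·(-x)^(14-j); the x^12 term has j = 2.
C(14,2) = 91.
Coefficient = C(14,2) · 2^2 = 91 · 4 = 364.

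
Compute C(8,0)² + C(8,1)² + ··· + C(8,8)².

Σ C(8,j)² is the coefficient of x^8 in (1+x)^8(1+x)^8 = (1+x)^16, i.e. C(16,8) = 12870.

12870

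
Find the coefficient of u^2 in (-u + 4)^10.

The general term is C(10,j)·(-u)^j·(4)^(10-j); the u^2 term has j = 2.
C(10,2) = 45.
Coefficient = C(10,2) · 4^8 = 45 · 65536 = 2949120.

2949120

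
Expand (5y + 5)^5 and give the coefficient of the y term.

The general term is C(5,j)·(5y)^j·(5)^(5-j); the y^1 term has j = 1.
C(5,1) = 5.
Coefficient = C(5,1) · 5^1 · 5^4 = 5 · 5 · 625 = 15625.

15625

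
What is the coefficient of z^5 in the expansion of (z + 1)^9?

126

The general term is C(9,j)·(z)^j·(1)^(9-j); the z^5 term has j = 5.
C(9,5) = 126.
Coefficient = C(9,5) = 126.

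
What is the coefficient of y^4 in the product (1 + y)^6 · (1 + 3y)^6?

Coefficient of y^4 = Σ_{j} C(6,j)·1^j·C(6,4-j)·3^(4-j) for j from 0 to 4.
= 1215 + 3240 + 2025 + 360 + 15 = 6855.

6855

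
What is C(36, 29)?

8347680

C(36,29) = C(36,7) by symmetry.
C(36,7) = (36·35·34·33·32·31·30) / 7! = 42072307200 / 5040 = 8347680.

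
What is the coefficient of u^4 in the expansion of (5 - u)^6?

375

The general term is C(6,j)·(5)^j·(-u)^(6-j); the u^4 term has j = 2.
C(6,2) = 15.
Coefficient = C(6,2) · 5^2 = 15 · 25 = 375.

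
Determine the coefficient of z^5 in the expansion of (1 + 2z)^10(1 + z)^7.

58765

Coefficient of z^5 = Σ_{j} C(10,j)·2^j·C(7,5-j)·1^(5-j) for j from 0 to 5.
= 21 + 700 + 6300 + 20160 + 23520 + 8064 = 58765.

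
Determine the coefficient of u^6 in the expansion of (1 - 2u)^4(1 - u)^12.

Coefficient of u^6 = Σ_{j} C(4,j)·(-2)^j·C(12,6-j)·(-1)^(6-j) for j from 0 to 4.
= 924 + 6336 + 11880 + 7040 + 1056 = 27236.

27236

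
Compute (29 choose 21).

4292145

C(29,21) = C(29,8) by symmetry.
C(29,8) = (29·28·27·26·25·24·23·22) / 8! = 173059286400 / 40320 = 4292145.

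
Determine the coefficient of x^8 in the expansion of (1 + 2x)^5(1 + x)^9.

26577

Coefficient of x^8 = Σ_{j} C(5,j)·2^j·C(9,8-j)·1^(8-j) for j from 0 to 5.
= 9 + 360 + 3360 + 10080 + 10080 + 2688 = 26577.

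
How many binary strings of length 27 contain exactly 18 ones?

4686825

Choose the 18 positions: C(27,18) = 4686825.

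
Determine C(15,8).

6435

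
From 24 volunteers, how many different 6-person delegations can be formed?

This is C(24,6) = 134596.

134596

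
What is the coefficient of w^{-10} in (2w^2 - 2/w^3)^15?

General term: C(15,j)·(2w^2)^j·(-2/w^3)^(15-j), with w-exponent 2j − 3(15−j) = 5j − 45.
Set 5j − 45 = -10: j = 7.
C(15,7) = 6435; 2^7 = 128; (-2)^8 = 256.
Coefficient = 6435 · 128 · 256 = 210862080.

210862080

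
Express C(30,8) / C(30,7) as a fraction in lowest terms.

C(n,k+1)/C(n,k) = (n−k)/(k+1) = (30−7)/(7+1) = 23/8.

23/8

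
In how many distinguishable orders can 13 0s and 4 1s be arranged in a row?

2380

Choose positions for the 0s: C(17,13) = 2380.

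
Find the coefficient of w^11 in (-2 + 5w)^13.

15234375000

The general term is C(13,j)·(-2)^j·(5w)^(13-j); the w^11 term has j = 2.
C(13,2) = 78.
Coefficient = C(13,2) · (-2)^2 · 5^11 = 78 · 4 · 48828125 = 15234375000.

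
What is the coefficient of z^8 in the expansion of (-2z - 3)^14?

The general term is C(14,j)·(-2z)^j·(-3)^(14-j); the z^8 term has j = 8.
C(14,8) = 3003.
Coefficient = C(14,8) · (-2)^8 · (-3)^6 = 3003 · 256 · 729 = 560431872.

560431872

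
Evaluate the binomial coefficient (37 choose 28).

124403620

C(37,28) = C(37,9) by symmetry.
C(37,9) = (37·36·35·34·33·32·31·30·29) / 9! = 45143585625600 / 362880 = 124403620.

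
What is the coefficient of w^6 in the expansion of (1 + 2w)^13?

The general term is C(13,j)·(1)^j·(2w)^(13-j); the w^6 term has j = 7.
C(13,7) = 1716.
Coefficient = C(13,7) · 2^6 = 1716 · 64 = 109824.

109824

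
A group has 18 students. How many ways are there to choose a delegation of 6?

18564

This is C(18,6) = 18564.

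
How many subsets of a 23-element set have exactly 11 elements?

Choose the 11 positions: C(23,11) = 1352078.

1352078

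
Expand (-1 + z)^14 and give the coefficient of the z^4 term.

The general term is C(14,j)·(-1)^j·(z)^(14-j); the z^4 term has j = 10.
C(14,10) = 1001.
Coefficient = C(14,10) = 1001.

1001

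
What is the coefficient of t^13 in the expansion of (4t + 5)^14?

4697620480

The general term is C(14,j)·(4t)^j·(5)^(14-j); the t^13 term has j = 13.
C(14,13) = 14.
Coefficient = C(14,13) · 4^13 · 5^1 = 14 · 67108864 · 5 = 4697620480.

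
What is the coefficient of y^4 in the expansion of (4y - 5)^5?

The general term is C(5,j)·(4y)^j·(-5)^(5-j); the y^4 term has j = 4.
C(5,4) = 5.
Coefficient = C(5,4) · 4^4 · (-5)^1 = 5 · 256 · (-5) = -6400.

-6400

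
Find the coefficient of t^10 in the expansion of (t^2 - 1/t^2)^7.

General term: C(7,j)·(t^2)^j·(-1/t^2)^(7-j), with t-exponent 2j − 2(7−j) = 4j − 14.
Set 4j − 14 = 10: j = 6.
C(7,6) = 7; 1^6 = 1; (-1)^1 = -1.
Coefficient = 7 · 1 · (-1) = -7.

-7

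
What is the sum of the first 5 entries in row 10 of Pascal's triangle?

386

1 + 10 + 45 + 120 + 210 = 386.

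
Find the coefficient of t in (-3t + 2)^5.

-240

The general term is C(5,j)·(-3t)^j·(2)^(5-j); the t^1 term has j = 1.
C(5,1) = 5.
Coefficient = C(5,1) · (-3)^1 · 2^4 = 5 · (-3) · 16 = -240.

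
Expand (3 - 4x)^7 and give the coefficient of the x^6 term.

86016

The general term is C(7,j)·(3)^j·(-4x)^(7-j); the x^6 term has j = 1.
C(7,1) = 7.
Coefficient = C(7,1) · 3^1 · (-4)^6 = 7 · 3 · 4096 = 86016.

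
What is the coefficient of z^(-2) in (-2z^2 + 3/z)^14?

General term: C(14,j)·(-2z^2)^j·(3/z)^(14-j), with z-exponent 2j − 1(14−j) = 3j − 14.
Set 3j − 14 = -2: j = 4.
C(14,4) = 1001; (-2)^4 = 16; 3^10 = 59049.
Coefficient = 1001 · 16 · 59049 = 945728784.

945728784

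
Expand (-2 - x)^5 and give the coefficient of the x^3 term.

The general term is C(5,j)·(-2)^j·(-x)^(5-j); the x^3 term has j = 2.
C(5,2) = 10.
Coefficient = C(5,2) · (-2)^2 · (-1)^3 = 10 · 4 · (-1) = -40.

-40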